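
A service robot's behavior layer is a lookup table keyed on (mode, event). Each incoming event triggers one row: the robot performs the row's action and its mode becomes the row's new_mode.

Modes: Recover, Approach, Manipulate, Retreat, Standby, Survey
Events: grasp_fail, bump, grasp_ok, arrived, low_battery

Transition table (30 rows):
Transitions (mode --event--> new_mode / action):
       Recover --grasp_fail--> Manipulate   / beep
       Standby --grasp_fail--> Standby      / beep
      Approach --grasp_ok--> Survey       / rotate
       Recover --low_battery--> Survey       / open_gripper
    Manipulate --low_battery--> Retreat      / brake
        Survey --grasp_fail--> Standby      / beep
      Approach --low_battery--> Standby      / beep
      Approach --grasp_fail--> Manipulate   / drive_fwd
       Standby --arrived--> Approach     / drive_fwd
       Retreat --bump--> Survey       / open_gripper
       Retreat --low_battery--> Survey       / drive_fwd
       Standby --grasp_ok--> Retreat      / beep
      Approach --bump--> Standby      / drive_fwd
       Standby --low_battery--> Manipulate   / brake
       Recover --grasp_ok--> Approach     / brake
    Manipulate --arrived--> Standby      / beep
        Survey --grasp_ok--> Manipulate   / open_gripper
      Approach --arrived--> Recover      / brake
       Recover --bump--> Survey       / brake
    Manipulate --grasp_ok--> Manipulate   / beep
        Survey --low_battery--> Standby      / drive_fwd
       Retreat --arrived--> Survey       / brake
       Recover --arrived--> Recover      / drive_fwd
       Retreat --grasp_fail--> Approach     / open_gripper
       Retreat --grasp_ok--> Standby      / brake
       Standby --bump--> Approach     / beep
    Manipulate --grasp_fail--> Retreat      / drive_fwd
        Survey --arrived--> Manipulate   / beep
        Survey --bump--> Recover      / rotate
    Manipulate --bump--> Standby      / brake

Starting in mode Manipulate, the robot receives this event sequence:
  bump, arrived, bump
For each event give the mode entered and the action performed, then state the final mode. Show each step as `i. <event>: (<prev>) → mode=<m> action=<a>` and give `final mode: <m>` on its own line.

1. bump: (Manipulate) → mode=Standby action=brake
2. arrived: (Standby) → mode=Approach action=drive_fwd
3. bump: (Approach) → mode=Standby action=drive_fwd

final mode: Standby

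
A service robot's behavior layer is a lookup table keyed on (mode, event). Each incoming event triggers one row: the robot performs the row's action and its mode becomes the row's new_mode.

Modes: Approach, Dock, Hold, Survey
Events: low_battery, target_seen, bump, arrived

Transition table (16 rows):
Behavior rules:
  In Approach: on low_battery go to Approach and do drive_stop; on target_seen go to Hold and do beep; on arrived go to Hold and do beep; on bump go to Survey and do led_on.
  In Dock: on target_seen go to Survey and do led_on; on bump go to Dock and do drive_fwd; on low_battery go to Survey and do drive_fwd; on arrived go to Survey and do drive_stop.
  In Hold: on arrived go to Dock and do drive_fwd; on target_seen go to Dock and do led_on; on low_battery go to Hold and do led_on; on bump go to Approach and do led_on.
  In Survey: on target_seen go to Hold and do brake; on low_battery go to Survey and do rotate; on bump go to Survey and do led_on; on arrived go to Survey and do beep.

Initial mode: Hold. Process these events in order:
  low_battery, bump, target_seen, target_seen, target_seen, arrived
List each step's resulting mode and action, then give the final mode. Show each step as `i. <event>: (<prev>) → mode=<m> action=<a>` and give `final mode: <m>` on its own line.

1. low_battery: (Hold) → mode=Hold action=led_on
2. bump: (Hold) → mode=Approach action=led_on
3. target_seen: (Approach) → mode=Hold action=beep
4. target_seen: (Hold) → mode=Dock action=led_on
5. target_seen: (Dock) → mode=Survey action=led_on
6. arrived: (Survey) → mode=Survey action=beep

final mode: Survey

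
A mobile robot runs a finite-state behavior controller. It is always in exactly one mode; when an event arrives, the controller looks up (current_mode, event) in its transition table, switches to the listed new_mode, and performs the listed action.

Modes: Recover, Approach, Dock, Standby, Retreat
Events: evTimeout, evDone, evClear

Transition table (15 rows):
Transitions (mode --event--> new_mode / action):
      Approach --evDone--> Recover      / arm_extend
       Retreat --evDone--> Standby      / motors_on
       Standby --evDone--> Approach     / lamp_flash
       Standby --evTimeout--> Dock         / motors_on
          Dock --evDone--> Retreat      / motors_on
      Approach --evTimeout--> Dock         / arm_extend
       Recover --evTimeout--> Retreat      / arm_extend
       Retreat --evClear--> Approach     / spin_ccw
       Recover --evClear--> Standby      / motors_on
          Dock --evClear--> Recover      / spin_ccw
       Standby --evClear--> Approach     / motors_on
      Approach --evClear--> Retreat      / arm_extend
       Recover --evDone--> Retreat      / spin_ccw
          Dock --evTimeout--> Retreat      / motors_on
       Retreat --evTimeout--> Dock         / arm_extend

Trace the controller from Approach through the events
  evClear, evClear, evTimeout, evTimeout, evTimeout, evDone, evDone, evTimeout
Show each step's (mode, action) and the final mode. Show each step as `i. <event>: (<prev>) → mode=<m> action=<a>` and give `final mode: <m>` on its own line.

final mode: Dock

1. evClear: (Approach) → mode=Retreat action=arm_extend
2. evClear: (Retreat) → mode=Approach action=spin_ccw
3. evTimeout: (Approach) → mode=Dock action=arm_extend
4. evTimeout: (Dock) → mode=Retreat action=motors_on
5. evTimeout: (Retreat) → mode=Dock action=arm_extend
6. evDone: (Dock) → mode=Retreat action=motors_on
7. evDone: (Retreat) → mode=Standby action=motors_on
8. evTimeout: (Standby) → mode=Dock action=motors_on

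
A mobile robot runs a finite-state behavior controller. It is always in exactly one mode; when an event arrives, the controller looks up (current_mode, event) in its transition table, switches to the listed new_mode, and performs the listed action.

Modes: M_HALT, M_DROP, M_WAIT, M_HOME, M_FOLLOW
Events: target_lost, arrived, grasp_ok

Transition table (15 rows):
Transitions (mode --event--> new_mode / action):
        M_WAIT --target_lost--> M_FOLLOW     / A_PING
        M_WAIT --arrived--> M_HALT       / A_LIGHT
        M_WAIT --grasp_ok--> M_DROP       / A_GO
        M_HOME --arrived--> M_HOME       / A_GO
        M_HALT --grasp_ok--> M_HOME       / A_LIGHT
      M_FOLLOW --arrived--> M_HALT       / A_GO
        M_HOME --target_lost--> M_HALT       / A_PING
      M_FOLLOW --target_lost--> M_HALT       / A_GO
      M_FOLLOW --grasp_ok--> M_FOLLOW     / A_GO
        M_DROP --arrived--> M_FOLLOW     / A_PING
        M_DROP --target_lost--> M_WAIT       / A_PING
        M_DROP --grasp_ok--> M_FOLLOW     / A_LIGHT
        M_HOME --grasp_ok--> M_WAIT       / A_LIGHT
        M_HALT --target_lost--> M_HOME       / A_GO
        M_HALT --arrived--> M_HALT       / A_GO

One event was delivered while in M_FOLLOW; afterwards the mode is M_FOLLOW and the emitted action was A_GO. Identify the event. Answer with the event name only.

grasp_ok

try target_lost: (M_FOLLOW, target_lost) → (M_HALT, A_GO)
try arrived: (M_FOLLOW, arrived) → (M_HALT, A_GO)
try grasp_ok: (M_FOLLOW, grasp_ok) → (M_FOLLOW, A_GO)  ← matches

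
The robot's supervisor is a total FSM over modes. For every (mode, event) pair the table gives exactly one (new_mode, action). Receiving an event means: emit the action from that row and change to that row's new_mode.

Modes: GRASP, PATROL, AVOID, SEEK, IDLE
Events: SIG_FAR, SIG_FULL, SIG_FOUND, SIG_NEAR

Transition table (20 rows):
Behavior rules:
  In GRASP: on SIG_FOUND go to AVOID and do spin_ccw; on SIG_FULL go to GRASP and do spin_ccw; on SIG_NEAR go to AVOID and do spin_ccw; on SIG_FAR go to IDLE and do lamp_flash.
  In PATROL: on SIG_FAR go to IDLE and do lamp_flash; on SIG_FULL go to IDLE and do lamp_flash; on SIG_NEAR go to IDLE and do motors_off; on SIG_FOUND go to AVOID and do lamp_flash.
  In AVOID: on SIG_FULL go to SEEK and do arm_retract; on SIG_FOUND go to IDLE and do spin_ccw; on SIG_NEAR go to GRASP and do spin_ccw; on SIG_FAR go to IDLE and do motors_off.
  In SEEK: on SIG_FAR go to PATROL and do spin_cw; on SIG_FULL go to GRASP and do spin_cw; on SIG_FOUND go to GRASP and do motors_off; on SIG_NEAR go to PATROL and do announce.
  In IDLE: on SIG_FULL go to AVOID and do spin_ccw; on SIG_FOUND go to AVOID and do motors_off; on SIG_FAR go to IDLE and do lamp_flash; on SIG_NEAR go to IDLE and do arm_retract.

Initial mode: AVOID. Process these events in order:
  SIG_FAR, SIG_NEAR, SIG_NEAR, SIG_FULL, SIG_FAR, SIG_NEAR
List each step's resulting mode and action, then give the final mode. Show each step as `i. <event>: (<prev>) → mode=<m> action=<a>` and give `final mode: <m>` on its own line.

final mode: IDLE

1. SIG_FAR: (AVOID) → mode=IDLE action=motors_off
2. SIG_NEAR: (IDLE) → mode=IDLE action=arm_retract
3. SIG_NEAR: (IDLE) → mode=IDLE action=arm_retract
4. SIG_FULL: (IDLE) → mode=AVOID action=spin_ccw
5. SIG_FAR: (AVOID) → mode=IDLE action=motors_off
6. SIG_NEAR: (IDLE) → mode=IDLE action=arm_retract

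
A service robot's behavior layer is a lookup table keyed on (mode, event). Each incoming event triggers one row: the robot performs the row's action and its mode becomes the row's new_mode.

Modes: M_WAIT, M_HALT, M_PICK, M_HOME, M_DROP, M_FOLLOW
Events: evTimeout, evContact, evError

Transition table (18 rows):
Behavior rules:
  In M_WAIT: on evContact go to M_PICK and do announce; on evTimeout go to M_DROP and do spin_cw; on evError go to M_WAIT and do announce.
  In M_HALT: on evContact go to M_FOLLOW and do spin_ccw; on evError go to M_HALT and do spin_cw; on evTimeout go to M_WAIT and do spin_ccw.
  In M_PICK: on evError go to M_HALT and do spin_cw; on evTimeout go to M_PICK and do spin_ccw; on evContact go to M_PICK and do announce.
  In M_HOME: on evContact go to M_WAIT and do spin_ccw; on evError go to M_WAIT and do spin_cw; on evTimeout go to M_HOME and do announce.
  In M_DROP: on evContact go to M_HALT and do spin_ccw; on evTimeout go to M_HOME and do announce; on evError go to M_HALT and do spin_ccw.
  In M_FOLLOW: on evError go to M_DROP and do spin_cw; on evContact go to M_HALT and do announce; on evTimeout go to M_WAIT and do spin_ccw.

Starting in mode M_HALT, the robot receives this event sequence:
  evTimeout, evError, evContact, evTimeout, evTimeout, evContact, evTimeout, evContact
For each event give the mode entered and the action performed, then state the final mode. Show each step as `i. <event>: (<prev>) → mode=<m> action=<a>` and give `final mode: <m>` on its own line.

final mode: M_PICK

1. evTimeout: (M_HALT) → mode=M_WAIT action=spin_ccw
2. evError: (M_WAIT) → mode=M_WAIT action=announce
3. evContact: (M_WAIT) → mode=M_PICK action=announce
4. evTimeout: (M_PICK) → mode=M_PICK action=spin_ccw
5. evTimeout: (M_PICK) → mode=M_PICK action=spin_ccw
6. evContact: (M_PICK) → mode=M_PICK action=announce
7. evTimeout: (M_PICK) → mode=M_PICK action=spin_ccw
8. evContact: (M_PICK) → mode=M_PICK action=announce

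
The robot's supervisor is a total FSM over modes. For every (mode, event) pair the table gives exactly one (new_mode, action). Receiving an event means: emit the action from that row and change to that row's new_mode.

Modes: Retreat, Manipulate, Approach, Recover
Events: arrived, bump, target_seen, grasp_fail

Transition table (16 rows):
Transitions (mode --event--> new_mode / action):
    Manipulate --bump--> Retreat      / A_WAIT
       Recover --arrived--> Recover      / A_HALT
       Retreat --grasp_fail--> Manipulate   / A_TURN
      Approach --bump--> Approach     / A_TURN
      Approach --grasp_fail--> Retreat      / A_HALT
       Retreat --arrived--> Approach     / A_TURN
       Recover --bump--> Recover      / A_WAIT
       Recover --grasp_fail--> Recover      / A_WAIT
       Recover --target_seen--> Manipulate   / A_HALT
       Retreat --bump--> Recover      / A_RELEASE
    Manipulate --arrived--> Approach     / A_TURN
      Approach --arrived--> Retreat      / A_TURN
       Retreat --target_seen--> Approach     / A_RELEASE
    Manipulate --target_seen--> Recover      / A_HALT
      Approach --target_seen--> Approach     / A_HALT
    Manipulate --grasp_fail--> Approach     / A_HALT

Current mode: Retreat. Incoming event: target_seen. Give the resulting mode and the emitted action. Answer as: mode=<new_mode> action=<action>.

current mode = Retreat; filter table to that mode:
  (Retreat, grasp_fail) → (Manipulate, A_TURN)
  (Retreat, arrived) → (Approach, A_TURN)
  (Retreat, bump) → (Recover, A_RELEASE)
  (Retreat, target_seen) → (Approach, A_RELEASE)  ← event matches
event = target_seen selects (Approach, A_RELEASE)

mode=Approach action=A_RELEASE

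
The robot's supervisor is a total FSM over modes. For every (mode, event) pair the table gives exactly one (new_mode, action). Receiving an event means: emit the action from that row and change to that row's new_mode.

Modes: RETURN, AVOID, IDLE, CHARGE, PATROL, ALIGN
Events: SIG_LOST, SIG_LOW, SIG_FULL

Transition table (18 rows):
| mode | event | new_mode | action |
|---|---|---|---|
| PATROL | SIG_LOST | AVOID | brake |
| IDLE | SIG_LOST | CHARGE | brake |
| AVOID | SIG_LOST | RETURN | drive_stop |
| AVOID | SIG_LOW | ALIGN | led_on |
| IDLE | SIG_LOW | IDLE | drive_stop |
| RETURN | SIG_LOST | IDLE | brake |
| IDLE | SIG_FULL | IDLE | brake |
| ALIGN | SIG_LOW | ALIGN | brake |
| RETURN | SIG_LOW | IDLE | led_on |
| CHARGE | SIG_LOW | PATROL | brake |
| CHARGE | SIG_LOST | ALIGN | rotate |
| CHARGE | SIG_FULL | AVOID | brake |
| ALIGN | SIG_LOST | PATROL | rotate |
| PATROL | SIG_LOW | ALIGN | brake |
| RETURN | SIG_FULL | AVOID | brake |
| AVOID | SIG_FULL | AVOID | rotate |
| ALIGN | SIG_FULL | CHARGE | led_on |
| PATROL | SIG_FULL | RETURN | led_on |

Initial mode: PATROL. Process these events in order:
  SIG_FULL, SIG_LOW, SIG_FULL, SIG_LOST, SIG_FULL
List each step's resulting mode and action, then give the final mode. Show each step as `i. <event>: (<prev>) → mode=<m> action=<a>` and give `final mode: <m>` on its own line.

final mode: AVOID

1. SIG_FULL: (PATROL) → mode=RETURN action=led_on
2. SIG_LOW: (RETURN) → mode=IDLE action=led_on
3. SIG_FULL: (IDLE) → mode=IDLE action=brake
4. SIG_LOST: (IDLE) → mode=CHARGE action=brake
5. SIG_FULL: (CHARGE) → mode=AVOID action=brake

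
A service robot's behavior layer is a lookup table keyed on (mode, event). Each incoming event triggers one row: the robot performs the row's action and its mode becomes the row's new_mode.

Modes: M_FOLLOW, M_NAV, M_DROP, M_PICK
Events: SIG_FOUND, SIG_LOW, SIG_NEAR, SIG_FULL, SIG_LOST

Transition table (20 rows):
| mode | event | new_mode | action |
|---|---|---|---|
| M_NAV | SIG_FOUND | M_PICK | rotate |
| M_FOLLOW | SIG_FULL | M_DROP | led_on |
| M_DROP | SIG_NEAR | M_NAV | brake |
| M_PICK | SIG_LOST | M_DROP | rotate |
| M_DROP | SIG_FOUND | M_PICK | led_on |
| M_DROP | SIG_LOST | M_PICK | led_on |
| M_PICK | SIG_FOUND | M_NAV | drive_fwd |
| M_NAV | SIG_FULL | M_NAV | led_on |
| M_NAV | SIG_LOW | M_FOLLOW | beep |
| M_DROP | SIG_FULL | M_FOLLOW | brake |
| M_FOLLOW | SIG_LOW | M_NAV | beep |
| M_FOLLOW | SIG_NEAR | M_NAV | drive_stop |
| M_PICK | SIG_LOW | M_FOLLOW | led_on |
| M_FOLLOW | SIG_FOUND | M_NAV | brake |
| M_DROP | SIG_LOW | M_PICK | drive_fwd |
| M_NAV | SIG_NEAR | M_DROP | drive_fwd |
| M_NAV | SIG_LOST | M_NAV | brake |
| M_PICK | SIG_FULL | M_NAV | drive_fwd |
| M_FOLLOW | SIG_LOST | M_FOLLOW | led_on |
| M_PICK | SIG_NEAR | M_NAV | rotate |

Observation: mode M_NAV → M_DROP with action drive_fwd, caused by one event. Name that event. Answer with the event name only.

try SIG_FOUND: (M_NAV, SIG_FOUND) → (M_PICK, rotate)
try SIG_LOW: (M_NAV, SIG_LOW) → (M_FOLLOW, beep)
try SIG_NEAR: (M_NAV, SIG_NEAR) → (M_DROP, drive_fwd)  ← matches
try SIG_FULL: (M_NAV, SIG_FULL) → (M_NAV, led_on)
try SIG_LOST: (M_NAV, SIG_LOST) → (M_NAV, brake)

SIG_NEAR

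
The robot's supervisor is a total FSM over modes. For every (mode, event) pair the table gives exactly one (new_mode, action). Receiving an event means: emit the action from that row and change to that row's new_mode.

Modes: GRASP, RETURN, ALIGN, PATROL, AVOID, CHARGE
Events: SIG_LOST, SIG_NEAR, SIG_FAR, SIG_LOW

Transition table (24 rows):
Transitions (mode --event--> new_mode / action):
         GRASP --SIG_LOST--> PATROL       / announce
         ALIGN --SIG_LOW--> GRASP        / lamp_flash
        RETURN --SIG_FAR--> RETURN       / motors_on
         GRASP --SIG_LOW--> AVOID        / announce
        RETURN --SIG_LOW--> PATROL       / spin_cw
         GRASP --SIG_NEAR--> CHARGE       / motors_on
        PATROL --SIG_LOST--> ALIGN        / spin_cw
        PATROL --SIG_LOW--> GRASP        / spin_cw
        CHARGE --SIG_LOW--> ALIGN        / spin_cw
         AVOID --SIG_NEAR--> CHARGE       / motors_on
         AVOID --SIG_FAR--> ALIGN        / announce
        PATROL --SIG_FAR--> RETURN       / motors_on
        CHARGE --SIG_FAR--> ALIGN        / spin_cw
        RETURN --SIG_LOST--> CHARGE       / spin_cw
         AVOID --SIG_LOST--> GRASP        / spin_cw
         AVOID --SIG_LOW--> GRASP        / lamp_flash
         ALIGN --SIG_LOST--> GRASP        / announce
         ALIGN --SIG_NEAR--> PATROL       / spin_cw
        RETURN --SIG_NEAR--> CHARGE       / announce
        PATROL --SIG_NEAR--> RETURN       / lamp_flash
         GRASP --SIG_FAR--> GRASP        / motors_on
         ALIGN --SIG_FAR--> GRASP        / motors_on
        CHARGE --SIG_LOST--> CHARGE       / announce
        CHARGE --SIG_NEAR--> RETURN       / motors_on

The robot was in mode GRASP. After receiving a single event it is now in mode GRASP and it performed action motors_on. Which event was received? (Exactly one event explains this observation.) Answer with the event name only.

SIG_FAR

try SIG_LOST: (GRASP, SIG_LOST) → (PATROL, announce)
try SIG_NEAR: (GRASP, SIG_NEAR) → (CHARGE, motors_on)
try SIG_FAR: (GRASP, SIG_FAR) → (GRASP, motors_on)  ← matches
try SIG_LOW: (GRASP, SIG_LOW) → (AVOID, announce)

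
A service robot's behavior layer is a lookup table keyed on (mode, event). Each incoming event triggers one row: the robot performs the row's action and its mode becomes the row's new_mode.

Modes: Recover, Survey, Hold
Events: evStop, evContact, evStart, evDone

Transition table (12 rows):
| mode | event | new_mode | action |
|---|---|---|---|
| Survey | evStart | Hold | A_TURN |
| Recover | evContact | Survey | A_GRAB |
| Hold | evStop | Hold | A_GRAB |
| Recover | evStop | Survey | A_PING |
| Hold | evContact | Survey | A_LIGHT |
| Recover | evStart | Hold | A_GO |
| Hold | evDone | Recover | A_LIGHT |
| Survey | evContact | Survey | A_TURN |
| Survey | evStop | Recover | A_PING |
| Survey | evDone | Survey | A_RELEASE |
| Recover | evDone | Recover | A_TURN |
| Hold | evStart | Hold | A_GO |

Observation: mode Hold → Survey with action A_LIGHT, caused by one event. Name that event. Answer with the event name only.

try evStop: (Hold, evStop) → (Hold, A_GRAB)
try evContact: (Hold, evContact) → (Survey, A_LIGHT)  ← matches
try evStart: (Hold, evStart) → (Hold, A_GO)
try evDone: (Hold, evDone) → (Recover, A_LIGHT)

evContact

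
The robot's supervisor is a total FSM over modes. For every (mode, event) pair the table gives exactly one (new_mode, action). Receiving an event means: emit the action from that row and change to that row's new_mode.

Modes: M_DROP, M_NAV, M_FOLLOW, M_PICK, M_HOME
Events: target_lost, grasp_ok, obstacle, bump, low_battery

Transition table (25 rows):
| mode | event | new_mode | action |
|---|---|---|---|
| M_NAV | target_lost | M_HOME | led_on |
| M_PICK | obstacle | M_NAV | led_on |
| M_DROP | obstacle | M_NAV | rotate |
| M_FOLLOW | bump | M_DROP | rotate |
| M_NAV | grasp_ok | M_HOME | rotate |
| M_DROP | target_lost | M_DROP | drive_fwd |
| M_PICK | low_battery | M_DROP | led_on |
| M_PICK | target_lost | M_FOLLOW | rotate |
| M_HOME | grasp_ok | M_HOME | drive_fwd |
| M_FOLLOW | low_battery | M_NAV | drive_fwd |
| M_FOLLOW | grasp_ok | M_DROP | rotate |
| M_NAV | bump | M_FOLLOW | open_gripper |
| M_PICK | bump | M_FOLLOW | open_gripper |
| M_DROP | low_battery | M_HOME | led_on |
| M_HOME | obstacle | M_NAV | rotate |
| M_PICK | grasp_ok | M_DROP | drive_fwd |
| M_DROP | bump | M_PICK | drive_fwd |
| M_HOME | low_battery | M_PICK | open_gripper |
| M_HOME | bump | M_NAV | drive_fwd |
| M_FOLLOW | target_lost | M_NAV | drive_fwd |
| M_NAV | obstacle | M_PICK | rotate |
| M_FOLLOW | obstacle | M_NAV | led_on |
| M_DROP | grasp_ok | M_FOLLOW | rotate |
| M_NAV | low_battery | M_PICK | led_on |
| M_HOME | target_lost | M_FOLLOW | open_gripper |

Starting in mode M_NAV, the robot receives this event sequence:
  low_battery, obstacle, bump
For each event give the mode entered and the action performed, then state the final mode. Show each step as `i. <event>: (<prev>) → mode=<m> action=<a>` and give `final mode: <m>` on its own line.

final mode: M_FOLLOW

1. low_battery: (M_NAV) → mode=M_PICK action=led_on
2. obstacle: (M_PICK) → mode=M_NAV action=led_on
3. bump: (M_NAV) → mode=M_FOLLOW action=open_gripper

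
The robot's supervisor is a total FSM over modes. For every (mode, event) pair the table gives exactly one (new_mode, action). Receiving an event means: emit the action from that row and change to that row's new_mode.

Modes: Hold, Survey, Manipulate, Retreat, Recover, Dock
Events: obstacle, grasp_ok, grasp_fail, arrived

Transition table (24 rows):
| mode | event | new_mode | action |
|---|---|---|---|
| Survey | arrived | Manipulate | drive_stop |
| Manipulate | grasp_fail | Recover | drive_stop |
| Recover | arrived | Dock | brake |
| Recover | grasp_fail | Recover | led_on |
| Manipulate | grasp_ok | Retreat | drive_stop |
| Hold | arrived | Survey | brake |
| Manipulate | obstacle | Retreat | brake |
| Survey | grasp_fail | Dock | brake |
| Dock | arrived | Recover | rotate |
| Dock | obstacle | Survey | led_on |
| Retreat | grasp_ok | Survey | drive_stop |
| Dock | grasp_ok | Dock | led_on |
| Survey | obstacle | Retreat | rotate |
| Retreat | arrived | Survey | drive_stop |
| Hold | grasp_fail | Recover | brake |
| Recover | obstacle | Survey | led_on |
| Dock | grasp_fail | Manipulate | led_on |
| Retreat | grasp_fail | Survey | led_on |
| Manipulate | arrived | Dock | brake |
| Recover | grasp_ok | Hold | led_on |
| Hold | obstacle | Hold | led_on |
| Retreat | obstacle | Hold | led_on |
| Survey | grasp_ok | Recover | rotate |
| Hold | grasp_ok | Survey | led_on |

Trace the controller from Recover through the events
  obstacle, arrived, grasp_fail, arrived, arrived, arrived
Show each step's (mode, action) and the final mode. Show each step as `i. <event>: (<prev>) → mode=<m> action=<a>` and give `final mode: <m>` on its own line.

final mode: Dock

1. obstacle: (Recover) → mode=Survey action=led_on
2. arrived: (Survey) → mode=Manipulate action=drive_stop
3. grasp_fail: (Manipulate) → mode=Recover action=drive_stop
4. arrived: (Recover) → mode=Dock action=brake
5. arrived: (Dock) → mode=Recover action=rotate
6. arrived: (Recover) → mode=Dock action=brake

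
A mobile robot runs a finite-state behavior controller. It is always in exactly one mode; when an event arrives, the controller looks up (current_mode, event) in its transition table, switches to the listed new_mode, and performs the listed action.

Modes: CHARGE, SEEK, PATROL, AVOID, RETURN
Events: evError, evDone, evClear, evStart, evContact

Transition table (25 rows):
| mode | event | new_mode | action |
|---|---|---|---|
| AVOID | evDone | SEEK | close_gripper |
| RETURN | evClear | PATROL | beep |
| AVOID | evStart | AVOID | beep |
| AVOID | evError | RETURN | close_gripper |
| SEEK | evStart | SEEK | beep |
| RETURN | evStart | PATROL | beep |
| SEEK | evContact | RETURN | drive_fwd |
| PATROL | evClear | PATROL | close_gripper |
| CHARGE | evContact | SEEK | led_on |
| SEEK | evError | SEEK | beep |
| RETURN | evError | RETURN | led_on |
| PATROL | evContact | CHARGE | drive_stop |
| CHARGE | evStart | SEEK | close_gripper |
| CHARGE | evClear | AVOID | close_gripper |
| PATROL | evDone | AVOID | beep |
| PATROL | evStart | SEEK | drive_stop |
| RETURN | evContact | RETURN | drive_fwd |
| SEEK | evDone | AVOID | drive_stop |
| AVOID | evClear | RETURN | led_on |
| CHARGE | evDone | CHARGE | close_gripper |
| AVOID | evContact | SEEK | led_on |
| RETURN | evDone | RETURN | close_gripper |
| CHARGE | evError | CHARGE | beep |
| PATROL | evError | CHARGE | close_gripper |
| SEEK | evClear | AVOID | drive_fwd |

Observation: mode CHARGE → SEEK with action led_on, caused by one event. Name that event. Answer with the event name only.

try evError: (CHARGE, evError) → (CHARGE, beep)
try evDone: (CHARGE, evDone) → (CHARGE, close_gripper)
try evClear: (CHARGE, evClear) → (AVOID, close_gripper)
try evStart: (CHARGE, evStart) → (SEEK, close_gripper)
try evContact: (CHARGE, evContact) → (SEEK, led_on)  ← matches

evContact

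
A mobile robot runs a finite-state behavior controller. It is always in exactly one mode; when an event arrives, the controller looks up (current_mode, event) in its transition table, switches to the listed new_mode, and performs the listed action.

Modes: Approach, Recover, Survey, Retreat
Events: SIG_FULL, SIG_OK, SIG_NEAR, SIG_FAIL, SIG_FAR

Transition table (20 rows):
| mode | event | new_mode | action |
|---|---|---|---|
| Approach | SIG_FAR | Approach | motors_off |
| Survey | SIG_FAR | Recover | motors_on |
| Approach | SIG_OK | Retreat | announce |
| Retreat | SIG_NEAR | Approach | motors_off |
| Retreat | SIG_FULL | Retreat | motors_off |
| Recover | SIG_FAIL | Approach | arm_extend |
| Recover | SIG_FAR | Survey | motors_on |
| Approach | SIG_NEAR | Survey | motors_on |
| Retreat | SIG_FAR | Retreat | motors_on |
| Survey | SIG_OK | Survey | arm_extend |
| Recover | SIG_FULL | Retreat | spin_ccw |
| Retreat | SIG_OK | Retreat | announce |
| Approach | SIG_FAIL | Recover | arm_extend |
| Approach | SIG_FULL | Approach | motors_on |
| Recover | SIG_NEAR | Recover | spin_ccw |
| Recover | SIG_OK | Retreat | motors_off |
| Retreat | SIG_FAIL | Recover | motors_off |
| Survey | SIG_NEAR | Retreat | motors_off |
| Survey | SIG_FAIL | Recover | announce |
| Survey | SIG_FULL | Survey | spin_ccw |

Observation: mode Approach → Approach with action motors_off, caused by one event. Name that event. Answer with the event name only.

SIG_FAR

try SIG_FULL: (Approach, SIG_FULL) → (Approach, motors_on)
try SIG_OK: (Approach, SIG_OK) → (Retreat, announce)
try SIG_NEAR: (Approach, SIG_NEAR) → (Survey, motors_on)
try SIG_FAIL: (Approach, SIG_FAIL) → (Recover, arm_extend)
try SIG_FAR: (Approach, SIG_FAR) → (Approach, motors_off)  ← matches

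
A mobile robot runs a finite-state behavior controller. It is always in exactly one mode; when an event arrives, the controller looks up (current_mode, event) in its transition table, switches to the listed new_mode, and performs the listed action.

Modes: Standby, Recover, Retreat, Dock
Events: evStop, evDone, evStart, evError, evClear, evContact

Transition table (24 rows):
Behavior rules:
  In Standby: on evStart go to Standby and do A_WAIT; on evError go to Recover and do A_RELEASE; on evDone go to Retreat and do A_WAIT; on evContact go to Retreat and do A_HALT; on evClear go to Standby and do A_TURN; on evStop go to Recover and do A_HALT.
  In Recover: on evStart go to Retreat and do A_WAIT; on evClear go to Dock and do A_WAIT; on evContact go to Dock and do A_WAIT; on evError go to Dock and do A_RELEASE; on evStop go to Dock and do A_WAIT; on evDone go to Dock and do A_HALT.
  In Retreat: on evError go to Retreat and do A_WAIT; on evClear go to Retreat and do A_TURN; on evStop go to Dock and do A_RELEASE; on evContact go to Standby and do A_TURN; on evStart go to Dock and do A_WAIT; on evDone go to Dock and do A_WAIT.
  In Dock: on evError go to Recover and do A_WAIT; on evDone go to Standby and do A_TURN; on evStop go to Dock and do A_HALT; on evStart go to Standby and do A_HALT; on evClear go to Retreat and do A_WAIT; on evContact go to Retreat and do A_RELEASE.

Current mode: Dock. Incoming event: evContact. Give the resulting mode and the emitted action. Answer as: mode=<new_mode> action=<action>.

current mode = Dock; filter table to that mode:
  (Dock, evError) → (Recover, A_WAIT)
  (Dock, evDone) → (Standby, A_TURN)
  (Dock, evStop) → (Dock, A_HALT)
  (Dock, evStart) → (Standby, A_HALT)
  (Dock, evClear) → (Retreat, A_WAIT)
  (Dock, evContact) → (Retreat, A_RELEASE)  ← event matches
event = evContact selects (Retreat, A_RELEASE)

mode=Retreat action=A_RELEASE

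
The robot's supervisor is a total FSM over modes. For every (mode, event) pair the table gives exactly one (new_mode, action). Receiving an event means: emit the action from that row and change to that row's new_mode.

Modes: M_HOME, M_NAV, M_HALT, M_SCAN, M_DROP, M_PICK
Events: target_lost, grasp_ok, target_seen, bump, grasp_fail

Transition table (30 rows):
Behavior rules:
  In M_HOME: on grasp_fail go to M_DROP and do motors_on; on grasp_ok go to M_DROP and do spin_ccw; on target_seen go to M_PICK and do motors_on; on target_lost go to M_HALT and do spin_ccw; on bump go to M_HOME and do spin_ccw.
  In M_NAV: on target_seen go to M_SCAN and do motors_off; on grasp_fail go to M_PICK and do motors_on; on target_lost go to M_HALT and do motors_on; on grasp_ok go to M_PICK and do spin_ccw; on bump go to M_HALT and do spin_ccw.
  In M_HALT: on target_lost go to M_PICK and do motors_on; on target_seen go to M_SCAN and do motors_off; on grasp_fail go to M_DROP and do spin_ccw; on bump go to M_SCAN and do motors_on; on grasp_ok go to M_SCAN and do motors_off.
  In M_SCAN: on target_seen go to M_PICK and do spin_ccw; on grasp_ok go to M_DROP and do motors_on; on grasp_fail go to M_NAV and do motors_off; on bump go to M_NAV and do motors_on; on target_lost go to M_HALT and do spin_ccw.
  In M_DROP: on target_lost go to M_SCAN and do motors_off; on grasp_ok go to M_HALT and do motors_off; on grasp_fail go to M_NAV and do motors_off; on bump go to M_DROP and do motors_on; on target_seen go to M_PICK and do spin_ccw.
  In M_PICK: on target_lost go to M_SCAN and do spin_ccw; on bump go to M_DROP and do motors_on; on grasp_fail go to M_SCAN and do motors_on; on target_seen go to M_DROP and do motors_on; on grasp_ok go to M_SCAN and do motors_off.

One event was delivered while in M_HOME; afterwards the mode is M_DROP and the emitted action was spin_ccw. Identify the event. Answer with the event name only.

grasp_ok

try target_lost: (M_HOME, target_lost) → (M_HALT, spin_ccw)
try grasp_ok: (M_HOME, grasp_ok) → (M_DROP, spin_ccw)  ← matches
try target_seen: (M_HOME, target_seen) → (M_PICK, motors_on)
try bump: (M_HOME, bump) → (M_HOME, spin_ccw)
try grasp_fail: (M_HOME, grasp_fail) → (M_DROP, motors_on)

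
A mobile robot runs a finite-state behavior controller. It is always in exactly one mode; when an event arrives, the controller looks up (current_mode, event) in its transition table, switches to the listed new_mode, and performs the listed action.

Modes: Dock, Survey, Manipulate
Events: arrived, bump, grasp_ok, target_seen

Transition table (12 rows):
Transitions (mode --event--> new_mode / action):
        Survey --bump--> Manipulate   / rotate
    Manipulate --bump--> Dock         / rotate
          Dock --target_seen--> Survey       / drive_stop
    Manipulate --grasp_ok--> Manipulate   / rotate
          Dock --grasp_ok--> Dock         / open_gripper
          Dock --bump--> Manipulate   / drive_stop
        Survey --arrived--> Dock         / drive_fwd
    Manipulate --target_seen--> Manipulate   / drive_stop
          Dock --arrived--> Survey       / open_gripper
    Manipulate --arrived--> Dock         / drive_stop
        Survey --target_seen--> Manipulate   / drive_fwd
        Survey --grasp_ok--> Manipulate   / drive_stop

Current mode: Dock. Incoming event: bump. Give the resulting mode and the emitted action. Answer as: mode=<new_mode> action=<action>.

current mode = Dock; filter table to that mode:
  (Dock, target_seen) → (Survey, drive_stop)
  (Dock, grasp_ok) → (Dock, open_gripper)
  (Dock, bump) → (Manipulate, drive_stop)  ← event matches
  (Dock, arrived) → (Survey, open_gripper)
event = bump selects (Manipulate, drive_stop)

mode=Manipulate action=drive_stop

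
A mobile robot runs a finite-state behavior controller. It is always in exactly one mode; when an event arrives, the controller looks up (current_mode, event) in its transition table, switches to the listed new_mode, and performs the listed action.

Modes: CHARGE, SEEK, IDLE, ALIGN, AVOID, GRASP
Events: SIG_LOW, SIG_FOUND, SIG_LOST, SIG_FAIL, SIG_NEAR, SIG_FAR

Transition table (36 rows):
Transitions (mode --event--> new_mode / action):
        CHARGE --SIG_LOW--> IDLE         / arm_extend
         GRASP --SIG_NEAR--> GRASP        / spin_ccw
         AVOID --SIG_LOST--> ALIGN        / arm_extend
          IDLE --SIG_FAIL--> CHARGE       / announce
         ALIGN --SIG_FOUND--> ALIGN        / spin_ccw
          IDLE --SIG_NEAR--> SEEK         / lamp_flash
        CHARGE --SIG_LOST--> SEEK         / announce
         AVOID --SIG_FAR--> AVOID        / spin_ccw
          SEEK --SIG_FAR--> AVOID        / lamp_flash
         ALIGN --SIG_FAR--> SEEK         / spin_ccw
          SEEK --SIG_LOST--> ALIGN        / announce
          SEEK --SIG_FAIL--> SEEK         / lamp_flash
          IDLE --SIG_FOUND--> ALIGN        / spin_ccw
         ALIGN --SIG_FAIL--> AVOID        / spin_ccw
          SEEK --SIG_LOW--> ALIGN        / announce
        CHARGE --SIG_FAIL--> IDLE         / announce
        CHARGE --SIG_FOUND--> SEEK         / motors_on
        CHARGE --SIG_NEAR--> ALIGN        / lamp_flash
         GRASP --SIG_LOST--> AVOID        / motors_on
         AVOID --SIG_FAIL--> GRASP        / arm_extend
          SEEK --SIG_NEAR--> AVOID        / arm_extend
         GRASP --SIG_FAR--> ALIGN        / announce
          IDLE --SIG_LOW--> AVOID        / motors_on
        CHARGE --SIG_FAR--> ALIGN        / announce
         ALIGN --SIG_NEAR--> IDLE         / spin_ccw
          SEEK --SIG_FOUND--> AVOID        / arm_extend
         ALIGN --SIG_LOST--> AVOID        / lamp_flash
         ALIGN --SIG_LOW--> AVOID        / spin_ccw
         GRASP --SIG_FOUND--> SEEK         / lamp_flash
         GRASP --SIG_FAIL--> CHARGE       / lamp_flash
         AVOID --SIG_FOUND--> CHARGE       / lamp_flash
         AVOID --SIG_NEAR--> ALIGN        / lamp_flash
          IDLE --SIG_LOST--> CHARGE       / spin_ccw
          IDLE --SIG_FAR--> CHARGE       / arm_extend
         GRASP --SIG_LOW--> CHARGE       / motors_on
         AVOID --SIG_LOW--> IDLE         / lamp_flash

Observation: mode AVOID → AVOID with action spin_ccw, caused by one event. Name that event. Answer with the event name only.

try SIG_LOW: (AVOID, SIG_LOW) → (IDLE, lamp_flash)
try SIG_FOUND: (AVOID, SIG_FOUND) → (CHARGE, lamp_flash)
try SIG_LOST: (AVOID, SIG_LOST) → (ALIGN, arm_extend)
try SIG_FAIL: (AVOID, SIG_FAIL) → (GRASP, arm_extend)
try SIG_NEAR: (AVOID, SIG_NEAR) → (ALIGN, lamp_flash)
try SIG_FAR: (AVOID, SIG_FAR) → (AVOID, spin_ccw)  ← matches

SIG_FAR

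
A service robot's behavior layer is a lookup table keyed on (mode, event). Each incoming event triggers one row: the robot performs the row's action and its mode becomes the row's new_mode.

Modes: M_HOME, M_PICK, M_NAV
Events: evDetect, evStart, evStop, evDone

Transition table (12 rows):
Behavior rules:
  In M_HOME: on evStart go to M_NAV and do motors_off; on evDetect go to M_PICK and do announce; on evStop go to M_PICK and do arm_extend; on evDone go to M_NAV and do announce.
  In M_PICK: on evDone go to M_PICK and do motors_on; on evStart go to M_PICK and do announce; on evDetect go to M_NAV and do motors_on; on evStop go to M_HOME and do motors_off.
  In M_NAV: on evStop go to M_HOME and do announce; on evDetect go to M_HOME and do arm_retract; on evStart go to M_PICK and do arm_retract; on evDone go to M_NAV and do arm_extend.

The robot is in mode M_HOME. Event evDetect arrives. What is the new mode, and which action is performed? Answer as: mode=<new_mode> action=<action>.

current mode = M_HOME; filter table to that mode:
  (M_HOME, evStart) → (M_NAV, motors_off)
  (M_HOME, evDetect) → (M_PICK, announce)  ← event matches
  (M_HOME, evStop) → (M_PICK, arm_extend)
  (M_HOME, evDone) → (M_NAV, announce)
event = evDetect selects (M_PICK, announce)

mode=M_PICK action=announce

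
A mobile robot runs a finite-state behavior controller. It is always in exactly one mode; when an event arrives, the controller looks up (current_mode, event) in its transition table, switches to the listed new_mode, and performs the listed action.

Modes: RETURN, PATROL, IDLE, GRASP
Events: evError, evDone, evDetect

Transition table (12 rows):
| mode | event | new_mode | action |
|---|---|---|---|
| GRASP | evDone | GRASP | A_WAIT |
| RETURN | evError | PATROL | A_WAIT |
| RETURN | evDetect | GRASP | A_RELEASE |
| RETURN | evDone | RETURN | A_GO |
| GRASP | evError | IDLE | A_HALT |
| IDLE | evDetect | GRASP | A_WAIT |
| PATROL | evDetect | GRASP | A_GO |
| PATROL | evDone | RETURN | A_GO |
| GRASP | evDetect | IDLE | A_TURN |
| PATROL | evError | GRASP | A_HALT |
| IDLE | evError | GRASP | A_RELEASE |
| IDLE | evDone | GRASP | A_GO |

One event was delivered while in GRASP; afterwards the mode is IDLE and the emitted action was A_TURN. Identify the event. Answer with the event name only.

evDetect

try evError: (GRASP, evError) → (IDLE, A_HALT)
try evDone: (GRASP, evDone) → (GRASP, A_WAIT)
try evDetect: (GRASP, evDetect) → (IDLE, A_TURN)  ← matches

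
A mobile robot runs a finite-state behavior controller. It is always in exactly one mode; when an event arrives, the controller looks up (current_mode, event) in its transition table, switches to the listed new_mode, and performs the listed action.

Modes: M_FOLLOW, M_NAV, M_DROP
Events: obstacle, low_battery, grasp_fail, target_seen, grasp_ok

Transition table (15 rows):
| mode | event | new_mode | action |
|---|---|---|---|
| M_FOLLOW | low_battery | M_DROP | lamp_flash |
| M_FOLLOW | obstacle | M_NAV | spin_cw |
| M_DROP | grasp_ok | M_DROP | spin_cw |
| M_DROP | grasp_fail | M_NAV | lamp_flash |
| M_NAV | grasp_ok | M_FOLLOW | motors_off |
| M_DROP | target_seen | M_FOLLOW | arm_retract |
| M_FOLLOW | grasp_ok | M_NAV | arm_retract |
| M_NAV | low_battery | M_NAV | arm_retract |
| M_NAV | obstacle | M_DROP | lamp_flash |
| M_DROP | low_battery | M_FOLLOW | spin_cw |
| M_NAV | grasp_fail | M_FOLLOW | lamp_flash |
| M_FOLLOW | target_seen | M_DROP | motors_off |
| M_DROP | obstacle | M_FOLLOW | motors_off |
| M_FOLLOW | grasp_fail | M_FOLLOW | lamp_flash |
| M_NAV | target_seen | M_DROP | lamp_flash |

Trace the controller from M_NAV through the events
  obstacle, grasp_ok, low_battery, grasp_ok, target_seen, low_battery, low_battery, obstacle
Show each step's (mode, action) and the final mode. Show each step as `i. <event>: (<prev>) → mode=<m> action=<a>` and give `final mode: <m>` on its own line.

1. obstacle: (M_NAV) → mode=M_DROP action=lamp_flash
2. grasp_ok: (M_DROP) → mode=M_DROP action=spin_cw
3. low_battery: (M_DROP) → mode=M_FOLLOW action=spin_cw
4. grasp_ok: (M_FOLLOW) → mode=M_NAV action=arm_retract
5. target_seen: (M_NAV) → mode=M_DROP action=lamp_flash
6. low_battery: (M_DROP) → mode=M_FOLLOW action=spin_cw
7. low_battery: (M_FOLLOW) → mode=M_DROP action=lamp_flash
8. obstacle: (M_DROP) → mode=M_FOLLOW action=motors_off

final mode: M_FOLLOW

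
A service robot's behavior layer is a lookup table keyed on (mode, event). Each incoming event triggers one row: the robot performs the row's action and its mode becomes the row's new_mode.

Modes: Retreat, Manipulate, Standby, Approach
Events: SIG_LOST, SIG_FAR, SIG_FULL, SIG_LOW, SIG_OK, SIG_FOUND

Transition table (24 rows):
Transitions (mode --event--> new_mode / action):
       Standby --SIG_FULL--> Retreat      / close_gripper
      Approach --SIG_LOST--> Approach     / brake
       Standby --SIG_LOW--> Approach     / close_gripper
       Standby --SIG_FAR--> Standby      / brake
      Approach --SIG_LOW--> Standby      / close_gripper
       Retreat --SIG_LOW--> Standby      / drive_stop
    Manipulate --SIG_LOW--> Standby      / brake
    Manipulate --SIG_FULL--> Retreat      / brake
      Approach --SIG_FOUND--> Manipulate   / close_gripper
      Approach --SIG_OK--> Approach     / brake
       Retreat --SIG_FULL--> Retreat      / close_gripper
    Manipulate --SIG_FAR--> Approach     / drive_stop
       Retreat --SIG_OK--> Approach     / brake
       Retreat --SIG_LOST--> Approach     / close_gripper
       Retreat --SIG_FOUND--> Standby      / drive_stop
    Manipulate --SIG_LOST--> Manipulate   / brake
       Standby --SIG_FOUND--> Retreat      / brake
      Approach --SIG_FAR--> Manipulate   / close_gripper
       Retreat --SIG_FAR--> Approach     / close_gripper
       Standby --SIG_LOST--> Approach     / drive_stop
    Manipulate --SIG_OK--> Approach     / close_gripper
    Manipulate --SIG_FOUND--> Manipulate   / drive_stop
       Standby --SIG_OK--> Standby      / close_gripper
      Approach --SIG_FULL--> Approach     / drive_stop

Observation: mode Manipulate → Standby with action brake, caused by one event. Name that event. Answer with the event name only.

SIG_LOW

try SIG_LOST: (Manipulate, SIG_LOST) → (Manipulate, brake)
try SIG_FAR: (Manipulate, SIG_FAR) → (Approach, drive_stop)
try SIG_FULL: (Manipulate, SIG_FULL) → (Retreat, brake)
try SIG_LOW: (Manipulate, SIG_LOW) → (Standby, brake)  ← matches
try SIG_OK: (Manipulate, SIG_OK) → (Approach, close_gripper)
try SIG_FOUND: (Manipulate, SIG_FOUND) → (Manipulate, drive_stop)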